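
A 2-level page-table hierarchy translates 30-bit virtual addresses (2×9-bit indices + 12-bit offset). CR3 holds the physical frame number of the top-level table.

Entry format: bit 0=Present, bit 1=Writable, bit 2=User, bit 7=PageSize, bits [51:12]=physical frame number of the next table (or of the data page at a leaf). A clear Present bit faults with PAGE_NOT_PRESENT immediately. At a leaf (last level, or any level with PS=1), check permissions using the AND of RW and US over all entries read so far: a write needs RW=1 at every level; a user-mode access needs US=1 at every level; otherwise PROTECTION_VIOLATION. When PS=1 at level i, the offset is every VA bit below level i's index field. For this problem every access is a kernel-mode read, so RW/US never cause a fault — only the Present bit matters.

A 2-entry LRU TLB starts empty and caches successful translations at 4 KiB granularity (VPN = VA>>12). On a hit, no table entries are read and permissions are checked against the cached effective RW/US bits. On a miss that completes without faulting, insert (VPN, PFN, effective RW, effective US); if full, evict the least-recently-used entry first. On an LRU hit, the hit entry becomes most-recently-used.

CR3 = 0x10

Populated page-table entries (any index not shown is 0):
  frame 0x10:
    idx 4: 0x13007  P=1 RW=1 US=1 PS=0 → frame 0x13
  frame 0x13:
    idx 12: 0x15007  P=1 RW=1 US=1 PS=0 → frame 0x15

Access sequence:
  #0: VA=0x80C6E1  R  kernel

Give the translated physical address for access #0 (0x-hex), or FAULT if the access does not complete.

Per-access translation:
#0 VA=0x80C6E1 (r,kernel):
  lvl0: tbl 0x10, slot 4 ⇒ 0x13007 (P1/RW1/US1/PS0)
  lvl1: tbl 0x13, slot 12 ⇒ 0x15007 (P1/RW1/US1/PS0)
  → PA=0x156E1  (2 entries read)

Access #0 PA: 0x156E1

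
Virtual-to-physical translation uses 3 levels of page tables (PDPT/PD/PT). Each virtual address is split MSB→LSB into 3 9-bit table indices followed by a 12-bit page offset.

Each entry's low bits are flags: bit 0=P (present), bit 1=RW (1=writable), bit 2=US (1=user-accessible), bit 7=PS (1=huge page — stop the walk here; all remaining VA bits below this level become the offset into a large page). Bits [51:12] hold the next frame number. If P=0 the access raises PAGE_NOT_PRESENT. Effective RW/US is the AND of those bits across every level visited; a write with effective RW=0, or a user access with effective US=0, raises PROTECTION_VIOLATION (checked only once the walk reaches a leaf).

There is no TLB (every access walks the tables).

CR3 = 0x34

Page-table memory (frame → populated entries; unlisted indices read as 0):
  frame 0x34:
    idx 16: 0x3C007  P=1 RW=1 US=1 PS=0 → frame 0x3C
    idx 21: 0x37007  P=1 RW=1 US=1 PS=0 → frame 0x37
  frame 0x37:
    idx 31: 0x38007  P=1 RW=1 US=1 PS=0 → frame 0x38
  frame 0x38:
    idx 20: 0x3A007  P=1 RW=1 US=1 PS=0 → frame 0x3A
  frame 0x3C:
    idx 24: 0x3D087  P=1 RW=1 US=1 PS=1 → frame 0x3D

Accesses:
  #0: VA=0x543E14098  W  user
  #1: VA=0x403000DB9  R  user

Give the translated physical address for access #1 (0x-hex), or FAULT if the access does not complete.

Per-access translation:
#0 VA=0x543E14098 (w,user):
  [0] read 0x34 idx=21: raw=0x37007 flags P=1 W=1 U=1 S=0
  [1] read 0x37 idx=31: raw=0x38007 flags P=1 W=1 U=1 S=0
  [2] read 0x38 idx=20: raw=0x3A007 flags P=1 W=1 U=1 S=0
  ⇒ phys 0x3A098  [3 reads]
#1 VA=0x403000DB9 (r,user):
  [0] read 0x34 idx=16: raw=0x3C007 flags P=1 W=1 U=1 S=0
  [1] read 0x3C idx=24: raw=0x3D087 flags P=1 W=1 U=1 S=1
  ⇒ phys 0x3DDB9 (huge @L1)  [2 reads]

Access #1 PA: 0x3DDB9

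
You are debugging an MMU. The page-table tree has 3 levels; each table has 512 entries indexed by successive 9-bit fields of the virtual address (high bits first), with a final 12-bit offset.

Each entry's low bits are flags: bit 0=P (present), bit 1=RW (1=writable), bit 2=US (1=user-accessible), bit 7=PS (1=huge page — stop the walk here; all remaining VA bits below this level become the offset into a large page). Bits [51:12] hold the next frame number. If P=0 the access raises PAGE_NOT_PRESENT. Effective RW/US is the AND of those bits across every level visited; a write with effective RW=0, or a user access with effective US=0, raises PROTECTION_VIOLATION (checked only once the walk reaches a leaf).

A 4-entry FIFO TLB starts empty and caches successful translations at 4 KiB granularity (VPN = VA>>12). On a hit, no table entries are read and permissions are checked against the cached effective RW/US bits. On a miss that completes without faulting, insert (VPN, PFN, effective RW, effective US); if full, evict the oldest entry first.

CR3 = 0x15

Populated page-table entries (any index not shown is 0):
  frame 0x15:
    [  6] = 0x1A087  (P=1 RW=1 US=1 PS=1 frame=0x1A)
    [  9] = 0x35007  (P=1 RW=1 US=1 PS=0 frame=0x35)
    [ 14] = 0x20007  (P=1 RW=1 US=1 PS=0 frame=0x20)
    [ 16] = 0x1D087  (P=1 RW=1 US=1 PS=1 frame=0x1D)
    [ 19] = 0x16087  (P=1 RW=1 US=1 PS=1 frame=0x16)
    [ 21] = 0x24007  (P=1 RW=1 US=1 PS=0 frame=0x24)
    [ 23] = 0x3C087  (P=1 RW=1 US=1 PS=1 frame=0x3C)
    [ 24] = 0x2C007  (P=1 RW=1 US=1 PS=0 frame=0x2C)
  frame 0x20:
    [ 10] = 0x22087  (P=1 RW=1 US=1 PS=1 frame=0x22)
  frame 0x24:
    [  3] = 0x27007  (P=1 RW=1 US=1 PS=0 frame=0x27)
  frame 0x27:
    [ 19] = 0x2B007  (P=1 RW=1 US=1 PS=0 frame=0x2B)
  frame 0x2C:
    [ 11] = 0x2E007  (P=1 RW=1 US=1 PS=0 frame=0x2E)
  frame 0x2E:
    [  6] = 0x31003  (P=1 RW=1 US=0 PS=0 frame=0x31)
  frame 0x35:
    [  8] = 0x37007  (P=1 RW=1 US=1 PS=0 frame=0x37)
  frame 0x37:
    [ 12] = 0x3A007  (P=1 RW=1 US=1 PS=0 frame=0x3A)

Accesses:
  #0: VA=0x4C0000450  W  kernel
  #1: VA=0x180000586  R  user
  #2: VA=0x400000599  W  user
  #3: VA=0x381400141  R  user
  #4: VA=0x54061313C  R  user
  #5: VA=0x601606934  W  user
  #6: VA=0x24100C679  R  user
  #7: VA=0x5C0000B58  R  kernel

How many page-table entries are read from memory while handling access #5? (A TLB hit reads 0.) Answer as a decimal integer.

Trace:
#0 VA=0x4C0000450 (w,kernel):
  [0] read 0x15 idx=19: raw=0x16087 flags P=1 W=1 U=1 S=1
  ⇒ phys 0x16450 (huge @L0)  [1 reads]
#1 VA=0x180000586 (r,user):
  [0] read 0x15 idx=6: raw=0x1A087 flags P=1 W=1 U=1 S=1
  ⇒ phys 0x1A586 (huge @L0)  [1 reads]
#2 VA=0x400000599 (w,user):
  [0] read 0x15 idx=16: raw=0x1D087 flags P=1 W=1 U=1 S=1
  ⇒ phys 0x1D599 (huge @L0)  [1 reads]
#3 VA=0x381400141 (r,user):
  [0] read 0x15 idx=14: raw=0x20007 flags P=1 W=1 U=1 S=0
  [1] read 0x20 idx=10: raw=0x22087 flags P=1 W=1 U=1 S=1
  ⇒ phys 0x22141 (huge @L1)  [2 reads]
#4 VA=0x54061313C (r,user):
  [0] read 0x15 idx=21: raw=0x24007 flags P=1 W=1 U=1 S=0
  [1] read 0x24 idx=3: raw=0x27007 flags P=1 W=1 U=1 S=0
  [2] read 0x27 idx=19: raw=0x2B007 flags P=1 W=1 U=1 S=0
  ⇒ phys 0x2B13C  [3 reads]
#5 VA=0x601606934 (w,user):
  [0] read 0x15 idx=24: raw=0x2C007 flags P=1 W=1 U=1 S=0
  [1] read 0x2C idx=11: raw=0x2E007 flags P=1 W=1 U=1 S=0
  [2] read 0x2E idx=6: raw=0x31003 flags P=1 W=1 U=0 S=0
  ⇒ fault: PROTECTION_VIOLATION  — 3 lookups
#6 VA=0x24100C679 (r,user):
  [0] read 0x15 idx=9: raw=0x35007 flags P=1 W=1 U=1 S=0
  [1] read 0x35 idx=8: raw=0x37007 flags P=1 W=1 U=1 S=0
  [2] read 0x37 idx=12: raw=0x3A007 flags P=1 W=1 U=1 S=0
  ⇒ phys 0x3A679  [3 reads]
#7 VA=0x5C0000B58 (r,kernel):
  [0] read 0x15 idx=23: raw=0x3C087 flags P=1 W=1 U=1 S=1
  ⇒ phys 0x3CB58 (huge @L0)  [1 reads]

Entries read for #5: 3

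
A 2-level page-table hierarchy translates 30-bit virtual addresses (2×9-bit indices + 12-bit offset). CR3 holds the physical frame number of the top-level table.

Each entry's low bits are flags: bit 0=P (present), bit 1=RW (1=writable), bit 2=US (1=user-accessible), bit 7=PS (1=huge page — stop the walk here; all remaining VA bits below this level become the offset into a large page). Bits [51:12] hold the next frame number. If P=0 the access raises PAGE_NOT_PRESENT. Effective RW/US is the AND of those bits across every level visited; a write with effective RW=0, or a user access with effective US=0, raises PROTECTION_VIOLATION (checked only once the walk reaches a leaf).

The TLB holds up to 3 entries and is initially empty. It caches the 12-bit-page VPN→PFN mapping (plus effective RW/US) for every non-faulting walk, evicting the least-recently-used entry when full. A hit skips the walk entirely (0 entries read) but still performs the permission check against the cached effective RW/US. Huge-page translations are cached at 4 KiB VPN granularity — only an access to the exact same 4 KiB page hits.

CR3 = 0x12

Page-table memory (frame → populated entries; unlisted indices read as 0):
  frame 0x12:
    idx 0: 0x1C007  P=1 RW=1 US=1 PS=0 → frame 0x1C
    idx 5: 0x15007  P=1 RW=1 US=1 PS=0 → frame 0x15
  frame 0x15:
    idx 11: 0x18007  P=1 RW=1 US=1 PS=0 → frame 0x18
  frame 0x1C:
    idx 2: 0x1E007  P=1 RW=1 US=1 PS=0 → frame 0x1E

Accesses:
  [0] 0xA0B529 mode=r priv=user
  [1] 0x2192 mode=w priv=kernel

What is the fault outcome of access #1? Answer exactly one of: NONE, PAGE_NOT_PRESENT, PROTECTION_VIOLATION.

Walk each access:
#0 VA=0xA0B529 (r,user):
  lvl0: tbl 0x12, slot 5 ⇒ 0x15007 (P1/RW1/US1/PS0)
  lvl1: tbl 0x15, slot 11 ⇒ 0x18007 (P1/RW1/US1/PS0)
  → PA=0x18529  (2 entries read)
#1 VA=0x2192 (w,kernel):
  lvl0: tbl 0x12, slot 0 ⇒ 0x1C007 (P1/RW1/US1/PS0)
  lvl1: tbl 0x1C, slot 2 ⇒ 0x1E007 (P1/RW1/US1/PS0)
  → PA=0x1E192  (2 entries read)

Access #1 fault: NONE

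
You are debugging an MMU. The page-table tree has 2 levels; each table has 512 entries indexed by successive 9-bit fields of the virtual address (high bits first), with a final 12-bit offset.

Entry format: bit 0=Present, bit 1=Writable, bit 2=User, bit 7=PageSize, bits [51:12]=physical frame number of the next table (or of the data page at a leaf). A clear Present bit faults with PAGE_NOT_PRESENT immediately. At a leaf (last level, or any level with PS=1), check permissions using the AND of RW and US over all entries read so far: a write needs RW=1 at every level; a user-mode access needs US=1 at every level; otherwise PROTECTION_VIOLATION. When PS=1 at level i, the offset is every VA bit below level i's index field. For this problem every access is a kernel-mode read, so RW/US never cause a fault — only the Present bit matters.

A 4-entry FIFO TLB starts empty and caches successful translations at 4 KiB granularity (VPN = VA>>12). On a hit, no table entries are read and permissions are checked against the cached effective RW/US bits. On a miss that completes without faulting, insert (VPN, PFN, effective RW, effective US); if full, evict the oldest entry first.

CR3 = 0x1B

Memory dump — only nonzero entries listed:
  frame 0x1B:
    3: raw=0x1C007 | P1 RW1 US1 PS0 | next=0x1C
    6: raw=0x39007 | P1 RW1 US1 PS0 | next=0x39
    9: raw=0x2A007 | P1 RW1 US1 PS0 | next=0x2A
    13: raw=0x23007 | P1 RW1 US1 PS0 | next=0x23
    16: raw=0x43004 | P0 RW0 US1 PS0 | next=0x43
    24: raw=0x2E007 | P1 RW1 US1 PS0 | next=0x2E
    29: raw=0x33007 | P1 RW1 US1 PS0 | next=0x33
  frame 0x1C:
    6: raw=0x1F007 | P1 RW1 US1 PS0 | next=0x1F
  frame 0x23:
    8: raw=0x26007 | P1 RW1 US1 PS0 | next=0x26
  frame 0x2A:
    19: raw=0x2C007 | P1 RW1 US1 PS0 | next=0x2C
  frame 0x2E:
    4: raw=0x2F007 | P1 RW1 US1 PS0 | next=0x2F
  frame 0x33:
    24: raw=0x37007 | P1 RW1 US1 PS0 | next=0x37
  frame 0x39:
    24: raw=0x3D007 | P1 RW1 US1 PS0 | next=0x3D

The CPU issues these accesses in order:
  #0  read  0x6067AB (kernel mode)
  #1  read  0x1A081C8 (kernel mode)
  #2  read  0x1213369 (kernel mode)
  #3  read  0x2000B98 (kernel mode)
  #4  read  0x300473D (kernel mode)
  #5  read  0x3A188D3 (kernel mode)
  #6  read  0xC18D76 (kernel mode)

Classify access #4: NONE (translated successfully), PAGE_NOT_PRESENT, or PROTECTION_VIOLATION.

Per-access translation:
#0 VA=0x6067AB (r,kernel):
  L0 @0x1B[3] → 0x1C007  P=1,RW=1,US=1,PS=0
  L1 @0x1C[6] → 0x1F007  P=1,RW=1,US=1,PS=0
  → PA=0x1F7AB  (2 entries read)
#1 VA=0x1A081C8 (r,kernel):
  L0 @0x1B[13] → 0x23007  P=1,RW=1,US=1,PS=0
  L1 @0x23[8] → 0x26007  P=1,RW=1,US=1,PS=0
  → PA=0x261C8  (2 entries read)
#2 VA=0x1213369 (r,kernel):
  L0 @0x1B[9] → 0x2A007  P=1,RW=1,US=1,PS=0
  L1 @0x2A[19] → 0x2C007  P=1,RW=1,US=1,PS=0
  → PA=0x2C369  (2 entries read)
#3 VA=0x2000B98 (r,kernel):
  L0 @0x1B[16] → 0x43004  P=0,RW=0,US=1,PS=0
  ✗ PAGE_NOT_PRESENT  [1 reads]
#4 VA=0x300473D (r,kernel):
  L0 @0x1B[24] → 0x2E007  P=1,RW=1,US=1,PS=0
  L1 @0x2E[4] → 0x2F007  P=1,RW=1,US=1,PS=0
  → PA=0x2F73D  (2 entries read)
#5 VA=0x3A188D3 (r,kernel):
  L0 @0x1B[29] → 0x33007  P=1,RW=1,US=1,PS=0
  L1 @0x33[24] → 0x37007  P=1,RW=1,US=1,PS=0
  → PA=0x378D3  (2 entries read)
#6 VA=0xC18D76 (r,kernel):
  L0 @0x1B[6] → 0x39007  P=1,RW=1,US=1,PS=0
  L1 @0x39[24] → 0x3D007  P=1,RW=1,US=1,PS=0
  → PA=0x3DD76  (2 entries read)

Access #4 fault: NONE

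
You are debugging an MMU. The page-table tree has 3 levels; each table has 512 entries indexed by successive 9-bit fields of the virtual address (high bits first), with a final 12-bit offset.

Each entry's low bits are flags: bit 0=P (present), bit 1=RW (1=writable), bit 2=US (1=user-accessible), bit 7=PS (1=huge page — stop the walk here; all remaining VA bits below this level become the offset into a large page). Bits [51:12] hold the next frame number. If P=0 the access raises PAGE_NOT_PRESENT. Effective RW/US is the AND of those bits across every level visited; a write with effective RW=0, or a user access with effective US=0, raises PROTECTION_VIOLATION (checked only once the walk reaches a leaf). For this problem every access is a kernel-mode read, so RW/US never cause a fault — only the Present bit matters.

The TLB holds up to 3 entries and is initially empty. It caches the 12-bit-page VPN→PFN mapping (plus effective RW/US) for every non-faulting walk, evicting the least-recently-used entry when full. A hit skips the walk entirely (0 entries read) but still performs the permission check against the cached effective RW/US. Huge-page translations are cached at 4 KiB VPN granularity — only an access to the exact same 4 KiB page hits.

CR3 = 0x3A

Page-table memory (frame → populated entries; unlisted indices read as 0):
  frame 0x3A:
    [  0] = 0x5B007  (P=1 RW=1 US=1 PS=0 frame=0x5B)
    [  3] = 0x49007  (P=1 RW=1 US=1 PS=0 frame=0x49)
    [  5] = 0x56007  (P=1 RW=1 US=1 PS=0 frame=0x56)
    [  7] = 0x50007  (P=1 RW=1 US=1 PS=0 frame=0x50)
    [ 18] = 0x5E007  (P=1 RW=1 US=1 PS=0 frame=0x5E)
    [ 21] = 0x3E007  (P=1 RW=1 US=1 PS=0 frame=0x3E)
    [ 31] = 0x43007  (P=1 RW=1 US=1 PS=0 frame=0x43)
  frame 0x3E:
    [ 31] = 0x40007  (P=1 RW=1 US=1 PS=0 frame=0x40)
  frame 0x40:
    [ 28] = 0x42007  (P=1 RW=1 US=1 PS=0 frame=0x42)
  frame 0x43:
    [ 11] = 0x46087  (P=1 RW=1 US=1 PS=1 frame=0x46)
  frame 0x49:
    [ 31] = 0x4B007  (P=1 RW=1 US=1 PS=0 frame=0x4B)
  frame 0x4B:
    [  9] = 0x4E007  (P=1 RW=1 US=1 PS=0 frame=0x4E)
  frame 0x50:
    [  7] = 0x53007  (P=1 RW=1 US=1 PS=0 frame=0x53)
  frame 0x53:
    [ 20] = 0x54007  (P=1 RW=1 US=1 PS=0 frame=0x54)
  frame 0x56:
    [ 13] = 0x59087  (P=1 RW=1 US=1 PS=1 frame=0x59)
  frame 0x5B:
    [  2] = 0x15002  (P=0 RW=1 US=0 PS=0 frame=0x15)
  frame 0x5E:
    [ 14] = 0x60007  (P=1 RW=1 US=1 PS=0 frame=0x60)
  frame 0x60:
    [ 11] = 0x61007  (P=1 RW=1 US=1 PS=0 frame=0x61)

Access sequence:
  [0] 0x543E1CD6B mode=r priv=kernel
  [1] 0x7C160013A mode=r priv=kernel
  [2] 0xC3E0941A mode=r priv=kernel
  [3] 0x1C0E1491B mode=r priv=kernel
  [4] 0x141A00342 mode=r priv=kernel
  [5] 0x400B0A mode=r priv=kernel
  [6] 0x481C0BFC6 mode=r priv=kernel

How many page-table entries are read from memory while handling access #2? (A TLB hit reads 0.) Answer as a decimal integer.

Walk each access:
#0 VA=0x543E1CD6B (r,kernel):
  L0: frame=0x3A idx=21 entry=0x3E007 [P=1 RW=1 US=1 PS=0]
  L1: frame=0x3E idx=31 entry=0x40007 [P=1 RW=1 US=1 PS=0]
  L2: frame=0x40 idx=28 entry=0x42007 [P=1 RW=1 US=1 PS=0]
  ✓ 0x42D6B  — 3 lookups
#1 VA=0x7C160013A (r,kernel):
  L0: frame=0x3A idx=31 entry=0x43007 [P=1 RW=1 US=1 PS=0]
  L1: frame=0x43 idx=11 entry=0x46087 [P=1 RW=1 US=1 PS=1]
  ✓ 0x4613A (huge @L1)  — 2 lookups
#2 VA=0xC3E0941A (r,kernel):
  L0: frame=0x3A idx=3 entry=0x49007 [P=1 RW=1 US=1 PS=0]
  L1: frame=0x49 idx=31 entry=0x4B007 [P=1 RW=1 US=1 PS=0]
  L2: frame=0x4B idx=9 entry=0x4E007 [P=1 RW=1 US=1 PS=0]
  ✓ 0x4E41A  — 3 lookups
#3 VA=0x1C0E1491B (r,kernel):
  L0: frame=0x3A idx=7 entry=0x50007 [P=1 RW=1 US=1 PS=0]
  L1: frame=0x50 idx=7 entry=0x53007 [P=1 RW=1 US=1 PS=0]
  L2: frame=0x53 idx=20 entry=0x54007 [P=1 RW=1 US=1 PS=0]
  ✓ 0x5491B  — 3 lookups
#4 VA=0x141A00342 (r,kernel):
  L0: frame=0x3A idx=5 entry=0x56007 [P=1 RW=1 US=1 PS=0]
  L1: frame=0x56 idx=13 entry=0x59087 [P=1 RW=1 US=1 PS=1]
  ✓ 0x59342 (huge @L1)  — 2 lookups
#5 VA=0x400B0A (r,kernel):
  L0: frame=0x3A idx=0 entry=0x5B007 [P=1 RW=1 US=1 PS=0]
  L1: frame=0x5B idx=2 entry=0x15002 [P=0 RW=1 US=0 PS=0]
  ⇒ fault: PAGE_NOT_PRESENT  — 2 lookups
#6 VA=0x481C0BFC6 (r,kernel):
  L0: frame=0x3A idx=18 entry=0x5E007 [P=1 RW=1 US=1 PS=0]
  L1: frame=0x5E idx=14 entry=0x60007 [P=1 RW=1 US=1 PS=0]
  L2: frame=0x60 idx=11 entry=0x61007 [P=1 RW=1 US=1 PS=0]
  ✓ 0x61FC6  — 3 lookups

Entries read for #2: 3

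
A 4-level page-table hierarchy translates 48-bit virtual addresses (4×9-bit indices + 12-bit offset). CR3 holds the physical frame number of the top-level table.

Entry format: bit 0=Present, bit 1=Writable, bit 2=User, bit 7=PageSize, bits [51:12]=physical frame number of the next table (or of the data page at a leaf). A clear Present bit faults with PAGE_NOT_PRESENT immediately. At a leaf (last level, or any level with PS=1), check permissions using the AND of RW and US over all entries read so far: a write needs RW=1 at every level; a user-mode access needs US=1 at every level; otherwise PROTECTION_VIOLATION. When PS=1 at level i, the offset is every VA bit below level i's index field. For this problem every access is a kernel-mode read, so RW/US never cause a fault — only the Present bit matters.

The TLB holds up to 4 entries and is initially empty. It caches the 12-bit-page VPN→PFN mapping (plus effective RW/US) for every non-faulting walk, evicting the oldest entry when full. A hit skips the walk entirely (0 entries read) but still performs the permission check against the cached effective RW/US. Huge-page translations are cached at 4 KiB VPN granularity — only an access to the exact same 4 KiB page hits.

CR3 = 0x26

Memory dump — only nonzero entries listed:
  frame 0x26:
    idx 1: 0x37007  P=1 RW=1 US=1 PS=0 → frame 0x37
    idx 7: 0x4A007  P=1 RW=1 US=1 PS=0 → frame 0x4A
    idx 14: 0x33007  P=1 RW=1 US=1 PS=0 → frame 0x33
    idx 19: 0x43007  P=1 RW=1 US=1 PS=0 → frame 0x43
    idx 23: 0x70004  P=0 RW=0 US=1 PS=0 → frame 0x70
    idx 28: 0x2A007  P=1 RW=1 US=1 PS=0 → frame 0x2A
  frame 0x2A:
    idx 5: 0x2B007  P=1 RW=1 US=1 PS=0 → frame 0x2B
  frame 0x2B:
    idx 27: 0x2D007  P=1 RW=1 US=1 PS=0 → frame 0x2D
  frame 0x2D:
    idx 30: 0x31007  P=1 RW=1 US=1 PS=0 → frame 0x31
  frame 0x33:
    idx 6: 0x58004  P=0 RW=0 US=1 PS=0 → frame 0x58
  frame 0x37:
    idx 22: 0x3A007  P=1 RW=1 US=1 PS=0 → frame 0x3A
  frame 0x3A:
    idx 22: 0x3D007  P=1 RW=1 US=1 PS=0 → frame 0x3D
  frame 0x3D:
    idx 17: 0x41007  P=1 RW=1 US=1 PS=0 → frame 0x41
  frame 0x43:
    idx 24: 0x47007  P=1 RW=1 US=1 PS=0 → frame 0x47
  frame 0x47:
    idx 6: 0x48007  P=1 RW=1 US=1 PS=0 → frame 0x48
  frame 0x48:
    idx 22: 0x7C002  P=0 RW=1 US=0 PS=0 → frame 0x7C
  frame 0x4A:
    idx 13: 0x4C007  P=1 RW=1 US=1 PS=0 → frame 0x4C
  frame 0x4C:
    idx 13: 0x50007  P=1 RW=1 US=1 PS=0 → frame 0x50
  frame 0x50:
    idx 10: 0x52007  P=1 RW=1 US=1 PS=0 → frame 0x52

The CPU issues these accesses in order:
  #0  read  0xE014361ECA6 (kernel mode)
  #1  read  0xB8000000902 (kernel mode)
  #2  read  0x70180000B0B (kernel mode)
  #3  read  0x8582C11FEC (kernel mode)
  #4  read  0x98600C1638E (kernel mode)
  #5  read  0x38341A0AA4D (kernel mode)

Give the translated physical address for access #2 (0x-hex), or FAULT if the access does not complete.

Trace:
#0 VA=0xE014361ECA6 (r,kernel):
  lvl0: tbl 0x26, slot 28 ⇒ 0x2A007 (P1/RW1/US1/PS0)
  lvl1: tbl 0x2A, slot 5 ⇒ 0x2B007 (P1/RW1/US1/PS0)
  lvl2: tbl 0x2B, slot 27 ⇒ 0x2D007 (P1/RW1/US1/PS0)
  lvl3: tbl 0x2D, slot 30 ⇒ 0x31007 (P1/RW1/US1/PS0)
  → PA=0x31CA6  (4 entries read)
#1 VA=0xB8000000902 (r,kernel):
  lvl0: tbl 0x26, slot 23 ⇒ 0x70004 (P0/RW0/US1/PS0)
  ✗ PAGE_NOT_PRESENT  [1 reads]
#2 VA=0x70180000B0B (r,kernel):
  lvl0: tbl 0x26, slot 14 ⇒ 0x33007 (P1/RW1/US1/PS0)
  lvl1: tbl 0x33, slot 6 ⇒ 0x58004 (P0/RW0/US1/PS0)
  ✗ PAGE_NOT_PRESENT  [2 reads]
#3 VA=0x8582C11FEC (r,kernel):
  lvl0: tbl 0x26, slot 1 ⇒ 0x37007 (P1/RW1/US1/PS0)
  lvl1: tbl 0x37, slot 22 ⇒ 0x3A007 (P1/RW1/US1/PS0)
  lvl2: tbl 0x3A, slot 22 ⇒ 0x3D007 (P1/RW1/US1/PS0)
  lvl3: tbl 0x3D, slot 17 ⇒ 0x41007 (P1/RW1/US1/PS0)
  → PA=0x41FEC  (4 entries read)
#4 VA=0x98600C1638E (r,kernel):
  lvl0: tbl 0x26, slot 19 ⇒ 0x43007 (P1/RW1/US1/PS0)
  lvl1: tbl 0x43, slot 24 ⇒ 0x47007 (P1/RW1/US1/PS0)
  lvl2: tbl 0x47, slot 6 ⇒ 0x48007 (P1/RW1/US1/PS0)
  lvl3: tbl 0x48, slot 22 ⇒ 0x7C002 (P0/RW1/US0/PS0)
  ✗ PAGE_NOT_PRESENT  [4 reads]
#5 VA=0x38341A0AA4D (r,kernel):
  lvl0: tbl 0x26, slot 7 ⇒ 0x4A007 (P1/RW1/US1/PS0)
  lvl1: tbl 0x4A, slot 13 ⇒ 0x4C007 (P1/RW1/US1/PS0)
  lvl2: tbl 0x4C, slot 13 ⇒ 0x50007 (P1/RW1/US1/PS0)
  lvl3: tbl 0x50, slot 10 ⇒ 0x52007 (P1/RW1/US1/PS0)
  → PA=0x52A4D  (4 entries read)

Access #2 PA: FAULT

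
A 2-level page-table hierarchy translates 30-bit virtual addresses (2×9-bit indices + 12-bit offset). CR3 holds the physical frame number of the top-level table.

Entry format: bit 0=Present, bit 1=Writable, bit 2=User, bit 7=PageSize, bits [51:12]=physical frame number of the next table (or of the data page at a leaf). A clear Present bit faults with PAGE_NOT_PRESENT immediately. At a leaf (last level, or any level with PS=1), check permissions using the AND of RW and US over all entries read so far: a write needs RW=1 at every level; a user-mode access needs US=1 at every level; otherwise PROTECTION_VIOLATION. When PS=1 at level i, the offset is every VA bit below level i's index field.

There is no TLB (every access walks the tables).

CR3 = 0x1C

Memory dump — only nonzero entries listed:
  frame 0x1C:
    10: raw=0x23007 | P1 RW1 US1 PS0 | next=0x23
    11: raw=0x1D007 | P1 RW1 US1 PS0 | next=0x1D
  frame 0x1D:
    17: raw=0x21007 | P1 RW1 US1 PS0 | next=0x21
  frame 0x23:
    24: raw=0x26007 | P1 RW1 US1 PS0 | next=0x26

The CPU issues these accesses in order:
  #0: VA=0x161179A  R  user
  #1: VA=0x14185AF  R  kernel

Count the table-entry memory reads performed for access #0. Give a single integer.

Per-access translation:
#0 VA=0x161179A (r,user):
  L0: frame=0x1C idx=11 entry=0x1D007 [P=1 RW=1 US=1 PS=0]
  L1: frame=0x1D idx=17 entry=0x21007 [P=1 RW=1 US=1 PS=0]
  → PA=0x2179A  (2 entries read)
#1 VA=0x14185AF (r,kernel):
  L0: frame=0x1C idx=10 entry=0x23007 [P=1 RW=1 US=1 PS=0]
  L1: frame=0x23 idx=24 entry=0x26007 [P=1 RW=1 US=1 PS=0]
  → PA=0x265AF  (2 entries read)

Entries read for #0: 2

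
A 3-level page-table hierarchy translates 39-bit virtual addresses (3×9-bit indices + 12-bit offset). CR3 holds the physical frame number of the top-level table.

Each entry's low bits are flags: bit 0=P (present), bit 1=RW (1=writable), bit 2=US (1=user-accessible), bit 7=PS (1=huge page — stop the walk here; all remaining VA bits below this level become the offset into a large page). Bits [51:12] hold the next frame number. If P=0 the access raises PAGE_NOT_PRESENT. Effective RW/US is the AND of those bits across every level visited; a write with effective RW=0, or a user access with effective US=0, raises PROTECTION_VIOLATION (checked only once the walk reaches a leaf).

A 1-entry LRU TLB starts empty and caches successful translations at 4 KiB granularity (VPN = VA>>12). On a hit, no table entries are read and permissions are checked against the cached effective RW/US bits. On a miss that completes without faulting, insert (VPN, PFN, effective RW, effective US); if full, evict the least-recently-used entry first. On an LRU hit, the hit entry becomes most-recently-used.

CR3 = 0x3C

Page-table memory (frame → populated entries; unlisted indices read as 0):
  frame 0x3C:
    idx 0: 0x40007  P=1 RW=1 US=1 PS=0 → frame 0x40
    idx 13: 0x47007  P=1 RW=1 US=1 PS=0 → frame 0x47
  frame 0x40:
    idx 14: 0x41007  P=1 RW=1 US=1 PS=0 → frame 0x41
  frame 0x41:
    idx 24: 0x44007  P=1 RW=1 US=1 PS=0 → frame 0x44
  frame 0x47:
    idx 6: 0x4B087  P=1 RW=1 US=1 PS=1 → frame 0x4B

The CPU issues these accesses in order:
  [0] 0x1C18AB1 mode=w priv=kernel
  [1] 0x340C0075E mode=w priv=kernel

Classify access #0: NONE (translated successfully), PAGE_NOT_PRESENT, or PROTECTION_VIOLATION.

Trace:
#0 VA=0x1C18AB1 (w,kernel):
  L0: frame=0x3C idx=0 entry=0x40007 [P=1 RW=1 US=1 PS=0]
  L1: frame=0x40 idx=14 entry=0x41007 [P=1 RW=1 US=1 PS=0]
  L2: frame=0x41 idx=24 entry=0x44007 [P=1 RW=1 US=1 PS=0]
  ✓ 0x44AB1  — 3 lookups
#1 VA=0x340C0075E (w,kernel):
  L0: frame=0x3C idx=13 entry=0x47007 [P=1 RW=1 US=1 PS=0]
  L1: frame=0x47 idx=6 entry=0x4B087 [P=1 RW=1 US=1 PS=1]
  ✓ 0x4B75E (huge @L1)  — 2 lookups

Access #0 fault: NONE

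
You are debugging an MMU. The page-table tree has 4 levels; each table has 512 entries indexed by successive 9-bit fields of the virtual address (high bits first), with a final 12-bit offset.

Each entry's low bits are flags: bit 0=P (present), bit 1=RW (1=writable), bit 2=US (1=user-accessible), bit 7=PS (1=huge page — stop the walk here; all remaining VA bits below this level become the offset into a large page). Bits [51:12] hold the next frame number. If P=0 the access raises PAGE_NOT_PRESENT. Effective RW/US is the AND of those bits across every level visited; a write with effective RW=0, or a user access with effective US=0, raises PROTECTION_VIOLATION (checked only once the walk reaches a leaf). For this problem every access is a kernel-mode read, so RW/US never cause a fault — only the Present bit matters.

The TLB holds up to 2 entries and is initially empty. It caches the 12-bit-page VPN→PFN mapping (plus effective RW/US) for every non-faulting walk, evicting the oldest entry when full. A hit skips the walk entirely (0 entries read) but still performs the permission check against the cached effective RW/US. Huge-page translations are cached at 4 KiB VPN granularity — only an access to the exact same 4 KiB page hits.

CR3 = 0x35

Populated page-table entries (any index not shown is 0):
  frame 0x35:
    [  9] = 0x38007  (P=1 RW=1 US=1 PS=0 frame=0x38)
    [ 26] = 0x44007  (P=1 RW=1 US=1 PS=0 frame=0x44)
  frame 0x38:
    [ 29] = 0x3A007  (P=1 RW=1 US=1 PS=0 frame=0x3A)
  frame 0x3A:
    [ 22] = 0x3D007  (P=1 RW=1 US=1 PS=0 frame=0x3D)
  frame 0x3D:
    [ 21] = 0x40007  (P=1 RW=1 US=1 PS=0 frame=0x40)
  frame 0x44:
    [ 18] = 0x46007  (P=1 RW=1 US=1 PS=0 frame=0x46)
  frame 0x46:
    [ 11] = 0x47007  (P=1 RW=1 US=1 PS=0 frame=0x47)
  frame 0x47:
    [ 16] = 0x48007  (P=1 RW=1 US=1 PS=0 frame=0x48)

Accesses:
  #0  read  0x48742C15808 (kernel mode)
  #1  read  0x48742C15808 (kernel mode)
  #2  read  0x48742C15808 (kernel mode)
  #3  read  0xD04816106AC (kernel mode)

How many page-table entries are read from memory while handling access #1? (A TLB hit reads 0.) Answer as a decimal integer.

Walk each access:
#0 VA=0x48742C15808 (r,kernel):
  L0: frame=0x35 idx=9 entry=0x38007 [P=1 RW=1 US=1 PS=0]
  L1: frame=0x38 idx=29 entry=0x3A007 [P=1 RW=1 US=1 PS=0]
  L2: frame=0x3A idx=22 entry=0x3D007 [P=1 RW=1 US=1 PS=0]
  L3: frame=0x3D idx=21 entry=0x40007 [P=1 RW=1 US=1 PS=0]
  ✓ 0x40808  — 4 lookups
#1 VA=0x48742C15808 (r,kernel):
  TLB hit vpn=0x48742C15 → PA=0x40808
#2 VA=0x48742C15808 (r,kernel):
  TLB hit vpn=0x48742C15 → PA=0x40808
#3 VA=0xD04816106AC (r,kernel):
  L0: frame=0x35 idx=26 entry=0x44007 [P=1 RW=1 US=1 PS=0]
  L1: frame=0x44 idx=18 entry=0x46007 [P=1 RW=1 US=1 PS=0]
  L2: frame=0x46 idx=11 entry=0x47007 [P=1 RW=1 US=1 PS=0]
  L3: frame=0x47 idx=16 entry=0x48007 [P=1 RW=1 US=1 PS=0]
  ✓ 0x486AC  — 4 lookups

Entries read for #1: 0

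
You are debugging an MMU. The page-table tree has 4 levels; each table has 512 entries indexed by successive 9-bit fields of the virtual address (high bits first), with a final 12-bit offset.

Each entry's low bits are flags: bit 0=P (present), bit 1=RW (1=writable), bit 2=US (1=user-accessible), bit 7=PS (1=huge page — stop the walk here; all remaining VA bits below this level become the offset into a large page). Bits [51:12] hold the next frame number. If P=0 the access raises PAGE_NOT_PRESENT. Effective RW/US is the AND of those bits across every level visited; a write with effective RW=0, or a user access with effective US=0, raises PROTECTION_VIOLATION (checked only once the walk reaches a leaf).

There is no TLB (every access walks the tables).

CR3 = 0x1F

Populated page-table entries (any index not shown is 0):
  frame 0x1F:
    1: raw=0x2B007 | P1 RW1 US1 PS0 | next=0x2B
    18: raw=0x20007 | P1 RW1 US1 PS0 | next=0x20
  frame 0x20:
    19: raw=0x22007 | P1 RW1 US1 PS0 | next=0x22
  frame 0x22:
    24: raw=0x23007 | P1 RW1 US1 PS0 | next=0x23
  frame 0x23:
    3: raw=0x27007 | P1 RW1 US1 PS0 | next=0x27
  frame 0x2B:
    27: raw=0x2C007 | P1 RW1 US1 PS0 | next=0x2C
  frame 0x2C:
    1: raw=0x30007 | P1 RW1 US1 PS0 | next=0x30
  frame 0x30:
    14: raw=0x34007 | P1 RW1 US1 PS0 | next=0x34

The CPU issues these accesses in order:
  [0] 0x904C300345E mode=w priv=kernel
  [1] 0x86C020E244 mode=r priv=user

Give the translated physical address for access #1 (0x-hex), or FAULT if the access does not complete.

Per-access translation:
#0 VA=0x904C300345E (w,kernel):
  [0] read 0x1F idx=18: raw=0x20007 flags P=1 W=1 U=1 S=0
  [1] read 0x20 idx=19: raw=0x22007 flags P=1 W=1 U=1 S=0
  [2] read 0x22 idx=24: raw=0x23007 flags P=1 W=1 U=1 S=0
  [3] read 0x23 idx=3: raw=0x27007 flags P=1 W=1 U=1 S=0
  ⇒ phys 0x2745E  [4 reads]
#1 VA=0x86C020E244 (r,user):
  [0] read 0x1F idx=1: raw=0x2B007 flags P=1 W=1 U=1 S=0
  [1] read 0x2B idx=27: raw=0x2C007 flags P=1 W=1 U=1 S=0
  [2] read 0x2C idx=1: raw=0x30007 flags P=1 W=1 U=1 S=0
  [3] read 0x30 idx=14: raw=0x34007 flags P=1 W=1 U=1 S=0
  ⇒ phys 0x34244  [4 reads]

Access #1 PA: 0x34244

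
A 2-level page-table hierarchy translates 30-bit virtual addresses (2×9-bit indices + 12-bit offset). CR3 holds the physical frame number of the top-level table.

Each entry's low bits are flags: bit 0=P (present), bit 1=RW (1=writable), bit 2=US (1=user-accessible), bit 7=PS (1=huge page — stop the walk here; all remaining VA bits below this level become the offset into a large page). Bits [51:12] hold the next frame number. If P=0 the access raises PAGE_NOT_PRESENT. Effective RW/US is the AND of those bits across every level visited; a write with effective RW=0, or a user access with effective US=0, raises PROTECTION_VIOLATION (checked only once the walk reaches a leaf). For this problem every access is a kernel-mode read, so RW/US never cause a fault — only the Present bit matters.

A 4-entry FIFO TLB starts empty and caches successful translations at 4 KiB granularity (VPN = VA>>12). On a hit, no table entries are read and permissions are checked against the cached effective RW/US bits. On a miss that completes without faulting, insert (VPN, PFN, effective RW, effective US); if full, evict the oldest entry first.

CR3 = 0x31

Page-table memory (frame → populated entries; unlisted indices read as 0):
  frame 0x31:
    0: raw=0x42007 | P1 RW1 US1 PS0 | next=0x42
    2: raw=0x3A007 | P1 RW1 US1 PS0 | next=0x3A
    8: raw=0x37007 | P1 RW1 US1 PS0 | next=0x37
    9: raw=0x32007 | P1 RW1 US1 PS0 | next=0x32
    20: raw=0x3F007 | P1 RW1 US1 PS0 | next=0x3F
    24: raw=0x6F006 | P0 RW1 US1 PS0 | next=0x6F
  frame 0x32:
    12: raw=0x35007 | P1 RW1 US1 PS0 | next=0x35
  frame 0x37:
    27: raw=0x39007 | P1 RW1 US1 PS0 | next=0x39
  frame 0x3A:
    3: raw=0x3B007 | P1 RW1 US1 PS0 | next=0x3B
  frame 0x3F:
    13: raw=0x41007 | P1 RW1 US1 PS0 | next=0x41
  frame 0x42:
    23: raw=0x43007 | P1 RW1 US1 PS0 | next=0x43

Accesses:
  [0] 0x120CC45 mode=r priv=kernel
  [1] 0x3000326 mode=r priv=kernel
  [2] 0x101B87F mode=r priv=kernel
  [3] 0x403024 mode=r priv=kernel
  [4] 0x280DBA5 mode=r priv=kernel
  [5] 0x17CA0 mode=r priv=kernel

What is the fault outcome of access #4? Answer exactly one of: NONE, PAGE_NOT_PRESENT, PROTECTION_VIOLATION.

Per-access translation:
#0 VA=0x120CC45 (r,kernel):
  L0 @0x31[9] → 0x32007  P=1,RW=1,US=1,PS=0
  L1 @0x32[12] → 0x35007  P=1,RW=1,US=1,PS=0
  ⇒ phys 0x35C45  [2 reads]
#1 VA=0x3000326 (r,kernel):
  L0 @0x31[24] → 0x6F006  P=0,RW=1,US=1,PS=0
  ⇒ fault: PAGE_NOT_PRESENT  — 1 lookups
#2 VA=0x101B87F (r,kernel):
  L0 @0x31[8] → 0x37007  P=1,RW=1,US=1,PS=0
  L1 @0x37[27] → 0x39007  P=1,RW=1,US=1,PS=0
  ⇒ phys 0x3987F  [2 reads]
#3 VA=0x403024 (r,kernel):
  L0 @0x31[2] → 0x3A007  P=1,RW=1,US=1,PS=0
  L1 @0x3A[3] → 0x3B007  P=1,RW=1,US=1,PS=0
  ⇒ phys 0x3B024  [2 reads]
#4 VA=0x280DBA5 (r,kernel):
  L0 @0x31[20] → 0x3F007  P=1,RW=1,US=1,PS=0
  L1 @0x3F[13] → 0x41007  P=1,RW=1,US=1,PS=0
  ⇒ phys 0x41BA5  [2 reads]
#5 VA=0x17CA0 (r,kernel):
  L0 @0x31[0] → 0x42007  P=1,RW=1,US=1,PS=0
  L1 @0x42[23] → 0x43007  P=1,RW=1,US=1,PS=0
  ⇒ phys 0x43CA0  [2 reads]

Access #4 fault: NONE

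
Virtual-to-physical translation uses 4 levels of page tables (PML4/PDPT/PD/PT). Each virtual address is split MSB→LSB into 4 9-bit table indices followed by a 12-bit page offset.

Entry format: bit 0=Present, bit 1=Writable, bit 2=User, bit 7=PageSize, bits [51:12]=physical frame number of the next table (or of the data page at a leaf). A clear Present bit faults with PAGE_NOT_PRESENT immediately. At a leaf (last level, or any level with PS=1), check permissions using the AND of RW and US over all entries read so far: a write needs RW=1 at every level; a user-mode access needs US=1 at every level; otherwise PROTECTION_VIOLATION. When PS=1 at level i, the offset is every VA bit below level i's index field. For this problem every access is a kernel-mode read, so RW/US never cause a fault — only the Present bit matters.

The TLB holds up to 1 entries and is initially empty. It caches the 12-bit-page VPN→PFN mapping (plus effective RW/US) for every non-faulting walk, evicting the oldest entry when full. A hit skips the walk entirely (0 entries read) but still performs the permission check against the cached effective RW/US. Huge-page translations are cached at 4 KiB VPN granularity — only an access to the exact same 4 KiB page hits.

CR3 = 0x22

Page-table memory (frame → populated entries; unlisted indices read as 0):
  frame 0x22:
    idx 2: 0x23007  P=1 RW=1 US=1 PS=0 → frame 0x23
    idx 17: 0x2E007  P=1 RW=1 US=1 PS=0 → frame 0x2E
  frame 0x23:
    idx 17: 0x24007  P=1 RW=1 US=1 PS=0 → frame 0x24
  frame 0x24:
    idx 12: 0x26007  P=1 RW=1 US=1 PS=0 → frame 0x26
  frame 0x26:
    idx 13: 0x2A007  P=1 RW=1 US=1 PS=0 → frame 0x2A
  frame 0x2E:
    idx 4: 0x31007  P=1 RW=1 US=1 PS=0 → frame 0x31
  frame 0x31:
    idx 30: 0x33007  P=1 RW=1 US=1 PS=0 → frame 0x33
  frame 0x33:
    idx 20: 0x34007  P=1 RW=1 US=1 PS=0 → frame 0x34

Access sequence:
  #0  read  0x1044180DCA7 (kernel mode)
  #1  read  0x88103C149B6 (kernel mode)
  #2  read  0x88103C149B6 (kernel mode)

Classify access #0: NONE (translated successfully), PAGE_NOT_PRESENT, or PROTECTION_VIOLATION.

Walk each access:
#0 VA=0x1044180DCA7 (r,kernel):
  [0] read 0x22 idx=2: raw=0x23007 flags P=1 W=1 U=1 S=0
  [1] read 0x23 idx=17: raw=0x24007 flags P=1 W=1 U=1 S=0
  [2] read 0x24 idx=12: raw=0x26007 flags P=1 W=1 U=1 S=0
  [3] read 0x26 idx=13: raw=0x2A007 flags P=1 W=1 U=1 S=0
  ✓ 0x2ACA7  — 4 lookups
#1 VA=0x88103C149B6 (r,kernel):
  [0] read 0x22 idx=17: raw=0x2E007 flags P=1 W=1 U=1 S=0
  [1] read 0x2E idx=4: raw=0x31007 flags P=1 W=1 U=1 S=0
  [2] read 0x31 idx=30: raw=0x33007 flags P=1 W=1 U=1 S=0
  [3] read 0x33 idx=20: raw=0x34007 flags P=1 W=1 U=1 S=0
  ✓ 0x349B6  — 4 lookups
#2 VA=0x88103C149B6 (r,kernel):
  TLB hit vpn=0x88103C14 → PA=0x349B6

Access #0 fault: NONE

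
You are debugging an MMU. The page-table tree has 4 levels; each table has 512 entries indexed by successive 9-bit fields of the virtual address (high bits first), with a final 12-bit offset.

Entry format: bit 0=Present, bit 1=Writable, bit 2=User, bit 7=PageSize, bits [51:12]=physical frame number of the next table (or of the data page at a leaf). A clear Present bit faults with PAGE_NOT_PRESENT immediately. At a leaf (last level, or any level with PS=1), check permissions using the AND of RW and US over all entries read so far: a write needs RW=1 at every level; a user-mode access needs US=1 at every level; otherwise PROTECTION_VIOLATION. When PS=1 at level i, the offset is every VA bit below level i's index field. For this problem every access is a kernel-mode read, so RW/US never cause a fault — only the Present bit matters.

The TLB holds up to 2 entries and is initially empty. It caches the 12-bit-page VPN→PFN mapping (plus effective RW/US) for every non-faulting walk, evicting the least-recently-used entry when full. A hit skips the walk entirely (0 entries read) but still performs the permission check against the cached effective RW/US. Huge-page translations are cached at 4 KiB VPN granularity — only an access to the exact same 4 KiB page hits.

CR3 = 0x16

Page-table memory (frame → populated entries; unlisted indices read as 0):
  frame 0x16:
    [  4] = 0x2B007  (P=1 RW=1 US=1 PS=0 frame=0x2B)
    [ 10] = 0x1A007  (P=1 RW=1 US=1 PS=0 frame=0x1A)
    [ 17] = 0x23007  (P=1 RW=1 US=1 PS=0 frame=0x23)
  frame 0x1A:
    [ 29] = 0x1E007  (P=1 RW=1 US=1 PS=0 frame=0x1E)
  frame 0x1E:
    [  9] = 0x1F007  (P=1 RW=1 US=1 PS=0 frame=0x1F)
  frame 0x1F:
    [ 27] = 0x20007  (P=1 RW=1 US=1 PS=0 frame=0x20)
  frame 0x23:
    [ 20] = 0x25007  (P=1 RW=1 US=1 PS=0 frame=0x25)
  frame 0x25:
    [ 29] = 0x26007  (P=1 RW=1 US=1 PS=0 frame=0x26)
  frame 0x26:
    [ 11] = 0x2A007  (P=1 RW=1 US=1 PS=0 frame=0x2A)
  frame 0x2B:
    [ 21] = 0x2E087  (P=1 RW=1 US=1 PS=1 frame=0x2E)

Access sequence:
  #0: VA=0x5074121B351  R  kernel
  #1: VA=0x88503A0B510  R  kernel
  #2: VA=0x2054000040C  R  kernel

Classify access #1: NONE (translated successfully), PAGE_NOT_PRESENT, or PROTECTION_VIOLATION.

Per-access translation:
#0 VA=0x5074121B351 (r,kernel):
  L0: frame=0x16 idx=10 entry=0x1A007 [P=1 RW=1 US=1 PS=0]
  L1: frame=0x1A idx=29 entry=0x1E007 [P=1 RW=1 US=1 PS=0]
  L2: frame=0x1E idx=9 entry=0x1F007 [P=1 RW=1 US=1 PS=0]
  L3: frame=0x1F idx=27 entry=0x20007 [P=1 RW=1 US=1 PS=0]
  ⇒ phys 0x20351  [4 reads]
#1 VA=0x88503A0B510 (r,kernel):
  L0: frame=0x16 idx=17 entry=0x23007 [P=1 RW=1 US=1 PS=0]
  L1: frame=0x23 idx=20 entry=0x25007 [P=1 RW=1 US=1 PS=0]
  L2: frame=0x25 idx=29 entry=0x26007 [P=1 RW=1 US=1 PS=0]
  L3: frame=0x26 idx=11 entry=0x2A007 [P=1 RW=1 US=1 PS=0]
  ⇒ phys 0x2A510  [4 reads]
#2 VA=0x2054000040C (r,kernel):
  L0: frame=0x16 idx=4 entry=0x2B007 [P=1 RW=1 US=1 PS=0]
  L1: frame=0x2B idx=21 entry=0x2E087 [P=1 RW=1 US=1 PS=1]
  ⇒ phys 0x2E40C (huge @L1)  [2 reads]

Access #1 fault: NONE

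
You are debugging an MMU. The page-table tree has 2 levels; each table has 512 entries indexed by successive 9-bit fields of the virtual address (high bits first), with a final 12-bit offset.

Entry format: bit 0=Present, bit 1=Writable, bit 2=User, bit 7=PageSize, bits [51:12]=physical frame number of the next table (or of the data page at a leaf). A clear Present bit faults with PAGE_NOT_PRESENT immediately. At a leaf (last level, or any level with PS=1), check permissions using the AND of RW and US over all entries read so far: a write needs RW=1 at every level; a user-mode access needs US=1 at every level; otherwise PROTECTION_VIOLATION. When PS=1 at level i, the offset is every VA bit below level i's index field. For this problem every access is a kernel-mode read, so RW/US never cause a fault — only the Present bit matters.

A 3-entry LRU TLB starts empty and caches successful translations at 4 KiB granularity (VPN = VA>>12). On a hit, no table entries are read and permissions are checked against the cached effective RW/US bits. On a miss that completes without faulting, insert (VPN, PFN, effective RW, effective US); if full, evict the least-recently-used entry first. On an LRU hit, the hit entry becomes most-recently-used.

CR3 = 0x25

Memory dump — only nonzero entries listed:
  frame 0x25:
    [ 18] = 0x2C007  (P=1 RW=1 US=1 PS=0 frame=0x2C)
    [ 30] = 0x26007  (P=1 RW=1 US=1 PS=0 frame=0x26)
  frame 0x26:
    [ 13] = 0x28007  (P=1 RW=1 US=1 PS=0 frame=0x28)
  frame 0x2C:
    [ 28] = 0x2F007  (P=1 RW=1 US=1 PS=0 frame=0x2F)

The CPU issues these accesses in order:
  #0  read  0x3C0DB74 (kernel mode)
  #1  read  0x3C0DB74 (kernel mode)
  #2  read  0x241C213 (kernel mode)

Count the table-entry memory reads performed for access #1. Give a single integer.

Walk each access:
#0 VA=0x3C0DB74 (r,kernel):
  L0: frame=0x25 idx=30 entry=0x26007 [P=1 RW=1 US=1 PS=0]
  L1: frame=0x26 idx=13 entry=0x28007 [P=1 RW=1 US=1 PS=0]
  → PA=0x28B74  (2 entries read)
#1 VA=0x3C0DB74 (r,kernel):
  TLB hit vpn=0x3C0D → PA=0x28B74
#2 VA=0x241C213 (r,kernel):
  L0: frame=0x25 idx=18 entry=0x2C007 [P=1 RW=1 US=1 PS=0]
  L1: frame=0x2C idx=28 entry=0x2F007 [P=1 RW=1 US=1 PS=0]
  → PA=0x2F213  (2 entries read)

Entries read for #1: 0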